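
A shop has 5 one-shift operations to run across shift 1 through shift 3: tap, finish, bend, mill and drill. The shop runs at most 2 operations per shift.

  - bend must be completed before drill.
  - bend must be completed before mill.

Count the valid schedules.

21

Splitting on tap: it can be shift 1 (8), shift 2 (7), shift 3 (6). Listing each branch's schedules as (finish, bend, mill, drill) by shift number:
tap=shift 1: (1,2,3,3) (2,1,2,3) (2,1,3,2) (2,1,3,3) (2,2,3,3) (3,1,2,2) (3,1,2,3) (3,1,3,2) — 8.
tap=shift 2: (1,1,2,3) (1,1,3,2) (1,1,3,3) (1,2,3,3) (2,1,3,3) (3,1,2,3) (3,1,3,2) — 7.
tap=shift 3: (1,1,2,2) (1,1,2,3) (1,1,3,2) (2,1,2,3) (2,1,3,2) (3,1,2,2) — 6.
Summing: 8 + 7 + 6 = 21.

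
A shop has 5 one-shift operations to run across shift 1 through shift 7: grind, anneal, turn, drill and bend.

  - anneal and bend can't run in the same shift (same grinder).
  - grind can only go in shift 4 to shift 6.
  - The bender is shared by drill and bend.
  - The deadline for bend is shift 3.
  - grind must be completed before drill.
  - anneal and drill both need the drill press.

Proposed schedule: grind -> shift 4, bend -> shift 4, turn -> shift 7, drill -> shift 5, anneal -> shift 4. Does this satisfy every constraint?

Invalid. anneal and bend can't run in the same shift (same grinder).

The deadline for bend is shift 3 — violated.
anneal and drill both need the drill press — holds.
anneal and bend can't run in the same shift (same grinder) — violated.
The bender is shared by drill and bend — holds.
grind must be completed before drill — holds.
grind can only go in shift 4 to shift 6 — holds.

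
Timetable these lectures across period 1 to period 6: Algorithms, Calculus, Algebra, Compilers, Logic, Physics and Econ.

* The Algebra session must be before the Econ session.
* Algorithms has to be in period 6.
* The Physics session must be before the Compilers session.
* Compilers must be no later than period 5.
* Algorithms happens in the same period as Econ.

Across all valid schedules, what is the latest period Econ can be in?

period 6

Econ must be in the same period as Algorithms, which can't be before period 6, so Econ is at least period 6.
Econ at period 6 is achievable: Logic -> period 1, Calculus -> period 1, Econ -> period 6, Physics -> period 1, Compilers -> period 2, Algorithms -> period 6, Algebra -> period 1.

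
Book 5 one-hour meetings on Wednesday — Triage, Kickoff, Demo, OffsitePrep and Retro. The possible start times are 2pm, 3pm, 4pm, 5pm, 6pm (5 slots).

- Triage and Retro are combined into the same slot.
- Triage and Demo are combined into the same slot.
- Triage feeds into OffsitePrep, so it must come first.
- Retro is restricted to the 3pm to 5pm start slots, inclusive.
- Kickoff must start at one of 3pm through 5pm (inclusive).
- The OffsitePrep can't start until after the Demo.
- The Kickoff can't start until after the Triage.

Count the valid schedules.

8

Splitting on Triage: it can be 3pm (6), 4pm (2). Listing each branch's schedules as (Kickoff, Demo, OffsitePrep, Retro):
Triage=3pm: (4pm,3pm,4pm,3pm) (4pm,3pm,5pm,3pm) (4pm,3pm,6pm,3pm) (5pm,3pm,4pm,3pm) (5pm,3pm,5pm,3pm) (5pm,3pm,6pm,3pm) — 6.
Triage=4pm: (5pm,4pm,5pm,4pm) (5pm,4pm,6pm,4pm) — 2.
Summing: 6 + 2 = 8.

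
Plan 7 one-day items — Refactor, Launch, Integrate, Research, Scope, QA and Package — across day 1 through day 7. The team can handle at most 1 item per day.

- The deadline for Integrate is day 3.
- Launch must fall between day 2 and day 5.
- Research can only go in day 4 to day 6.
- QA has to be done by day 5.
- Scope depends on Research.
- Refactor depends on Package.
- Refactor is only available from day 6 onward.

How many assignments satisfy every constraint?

60

Splitting on Refactor: it can be day 6 (28), day 7 (32). Listing each branch's schedules as (Launch, Integrate, Research, Scope, QA, Package) by day number:
Refactor=day 6: (2,1,4,7,3,5) (2,1,4,7,5,3) (2,1,5,7,3,4) (2,1,5,7,4,3) (2,3,4,7,1,5) (2,3,4,7,5,1) (2,3,5,7,1,4) (2,3,5,7,4,1) (3,1,4,7,2,5) (3,1,4,7,5,2) (3,1,5,7,2,4) (3,1,5,7,4,2) (3,2,4,7,1,5) (3,2,4,7,5,1) (3,2,5,7,1,4) (3,2,5,7,4,1) (4,1,5,7,2,3) (4,1,5,7,3,2) (4,2,5,7,1,3) (4,2,5,7,3,1) (4,3,5,7,1,2) (4,3,5,7,2,1) (5,1,4,7,2,3) (5,1,4,7,3,2) (5,2,4,7,1,3) (5,2,4,7,3,1) (5,3,4,7,1,2) (5,3,4,7,2,1) — 28.
Refactor=day 7: (2,1,4,5,3,6) (2,1,4,6,3,5) (2,1,4,6,5,3) (2,1,5,6,3,4) (2,1,5,6,4,3) (2,3,4,5,1,6) (2,3,4,6,1,5) (2,3,4,6,5,1) (2,3,5,6,1,4) (2,3,5,6,4,1) (3,1,4,5,2,6) (3,1,4,6,2,5) (3,1,4,6,5,2) (3,1,5,6,2,4) (3,1,5,6,4,2) (3,2,4,5,1,6) (3,2,4,6,1,5) (3,2,4,6,5,1) (3,2,5,6,1,4) (3,2,5,6,4,1) (4,1,5,6,2,3) (4,1,5,6,3,2) (4,2,5,6,1,3) (4,2,5,6,3,1) (4,3,5,6,1,2) (4,3,5,6,2,1) (5,1,4,6,2,3) (5,1,4,6,3,2) (5,2,4,6,1,3) (5,2,4,6,3,1) (5,3,4,6,1,2) (5,3,4,6,2,1) — 32.
Summing: 28 + 32 = 60.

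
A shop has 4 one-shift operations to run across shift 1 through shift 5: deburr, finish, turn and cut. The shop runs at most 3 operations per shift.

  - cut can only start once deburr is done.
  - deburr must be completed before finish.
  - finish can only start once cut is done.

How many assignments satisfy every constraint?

50

Splitting on deburr: it can be shift 1 (30), shift 2 (15), shift 3 (5). Listing each branch's schedules as (finish, turn, cut) by shift number:
deburr=shift 1: (3,1,2) (3,2,2) (3,3,2) (3,4,2) (3,5,2) (4,1,2) (4,1,3) (4,2,2) (4,2,3) (4,3,2) (4,3,3) (4,4,2) (4,4,3) (4,5,2) (4,5,3) (5,1,2) (5,1,3) (5,1,4) (5,2,2) (5,2,3) (5,2,4) (5,3,2) (5,3,3) (5,3,4) (5,4,2) (5,4,3) (5,4,4) (5,5,2) (5,5,3) (5,5,4) — 30.
deburr=shift 2: (4,1,3) (4,2,3) (4,3,3) (4,4,3) (4,5,3) (5,1,3) (5,1,4) (5,2,3) (5,2,4) (5,3,3) (5,3,4) (5,4,3) (5,4,4) (5,5,3) (5,5,4) — 15.
deburr=shift 3: (5,1,4) (5,2,4) (5,3,4) (5,4,4) (5,5,4) — 5.
Summing: 30 + 15 + 5 = 50.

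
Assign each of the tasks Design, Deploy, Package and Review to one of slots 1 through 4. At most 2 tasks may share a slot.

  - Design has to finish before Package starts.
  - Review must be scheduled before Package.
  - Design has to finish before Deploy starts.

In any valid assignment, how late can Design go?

Downstream work caps Design at 3.
Design at 3 is achievable: Design=3; Review=1; Package=4; Deploy=4.

3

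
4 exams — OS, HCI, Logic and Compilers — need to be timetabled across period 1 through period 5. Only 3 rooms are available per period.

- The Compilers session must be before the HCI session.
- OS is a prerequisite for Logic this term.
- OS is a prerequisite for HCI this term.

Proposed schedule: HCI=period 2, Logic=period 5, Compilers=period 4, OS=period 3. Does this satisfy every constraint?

No — it violates: The Compilers session must be before the HCI session

OS is a prerequisite for Logic this term — holds.
Only 3 rooms are available per period — holds.
The Compilers session must be before the HCI session — violated.
OS is a prerequisite for HCI this term — violated.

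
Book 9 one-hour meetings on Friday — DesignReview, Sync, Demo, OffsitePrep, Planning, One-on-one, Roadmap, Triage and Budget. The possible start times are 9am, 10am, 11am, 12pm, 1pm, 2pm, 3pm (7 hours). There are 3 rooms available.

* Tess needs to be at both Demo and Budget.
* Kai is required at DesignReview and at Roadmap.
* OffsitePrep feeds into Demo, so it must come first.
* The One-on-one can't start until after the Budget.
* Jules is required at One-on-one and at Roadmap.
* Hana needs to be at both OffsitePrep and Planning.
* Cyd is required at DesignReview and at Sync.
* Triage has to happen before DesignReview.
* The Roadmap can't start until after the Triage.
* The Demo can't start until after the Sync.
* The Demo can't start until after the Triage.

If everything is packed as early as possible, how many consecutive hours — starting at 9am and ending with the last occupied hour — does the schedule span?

3

The precedence chain requires at least 2 distinct hours.
With at most 3 per hour and 9 meetings, at least 3 hours are needed.
3 works (last occupied hour: 11am): for example Demo=11am, DesignReview=10am, Planning=11am, Triage=9am, OffsitePrep=10am, One-on-one=10am, Budget=9am, Sync=9am, Roadmap=11am.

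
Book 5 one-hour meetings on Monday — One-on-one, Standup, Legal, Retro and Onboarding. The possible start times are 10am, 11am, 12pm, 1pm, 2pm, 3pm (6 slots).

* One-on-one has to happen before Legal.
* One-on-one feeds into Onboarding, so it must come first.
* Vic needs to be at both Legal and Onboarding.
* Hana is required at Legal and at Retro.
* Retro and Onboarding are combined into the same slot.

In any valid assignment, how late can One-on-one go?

1pm

Downstream work caps One-on-one at 2pm.
One-on-one at 1pm is achievable: Legal=2pm, Onboarding=3pm, Retro=3pm, Standup=10am, One-on-one=1pm.
Nothing later works — the conflict constraints rule out every slot after 1pm.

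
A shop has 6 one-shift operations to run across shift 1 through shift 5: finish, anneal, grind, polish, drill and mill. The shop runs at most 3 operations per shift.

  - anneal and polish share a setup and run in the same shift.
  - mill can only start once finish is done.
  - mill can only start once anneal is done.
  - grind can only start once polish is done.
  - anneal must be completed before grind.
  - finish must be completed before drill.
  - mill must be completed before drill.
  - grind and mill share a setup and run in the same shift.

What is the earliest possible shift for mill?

Precedence pushes mill to at least shift 2; downstream work caps mill at shift 4.
mill at shift 2 is achievable: mill -> shift 2, polish -> shift 1, anneal -> shift 1, drill -> shift 3, finish -> shift 1, grind -> shift 2.

shift 2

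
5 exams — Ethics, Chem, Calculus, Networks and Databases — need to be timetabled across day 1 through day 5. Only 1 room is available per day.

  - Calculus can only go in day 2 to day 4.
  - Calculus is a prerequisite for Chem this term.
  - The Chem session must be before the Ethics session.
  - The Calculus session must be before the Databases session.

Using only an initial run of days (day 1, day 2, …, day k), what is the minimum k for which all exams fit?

5

The precedence chain requires at least 3 distinct days.
With at most 1 per day and 5 exams, at least 5 days are needed.
Propagating the time windows through the other constraints, Ethics can't land before day 4, so the schedule must run through at least day 4.
5 works (last occupied day: day 5): for example Ethics in day 4; Chem in day 3; Databases in day 5; Calculus in day 2; Networks in day 1.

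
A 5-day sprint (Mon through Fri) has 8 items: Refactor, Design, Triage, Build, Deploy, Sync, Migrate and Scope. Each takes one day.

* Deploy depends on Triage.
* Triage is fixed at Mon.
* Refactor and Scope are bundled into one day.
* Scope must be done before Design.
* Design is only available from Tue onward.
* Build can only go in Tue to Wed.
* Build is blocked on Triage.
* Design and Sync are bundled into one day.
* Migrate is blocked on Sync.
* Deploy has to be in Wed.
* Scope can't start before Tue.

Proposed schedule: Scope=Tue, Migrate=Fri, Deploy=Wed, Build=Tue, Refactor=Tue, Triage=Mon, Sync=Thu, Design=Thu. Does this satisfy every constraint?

Scope can't start before Tue — holds.
Build can only go in Tue to Wed — holds.
Build is blocked on Triage — holds.
Refactor and Scope are bundled into one day — holds.
Triage is fixed at Mon — holds.
Design is only available from Tue onward — holds.
Scope must be done before Design — holds.
Deploy depends on Triage — holds.
Migrate is blocked on Sync — holds.
Design and Sync are bundled into one day — holds.
Deploy has to be in Wed — holds.

Yes, all constraints hold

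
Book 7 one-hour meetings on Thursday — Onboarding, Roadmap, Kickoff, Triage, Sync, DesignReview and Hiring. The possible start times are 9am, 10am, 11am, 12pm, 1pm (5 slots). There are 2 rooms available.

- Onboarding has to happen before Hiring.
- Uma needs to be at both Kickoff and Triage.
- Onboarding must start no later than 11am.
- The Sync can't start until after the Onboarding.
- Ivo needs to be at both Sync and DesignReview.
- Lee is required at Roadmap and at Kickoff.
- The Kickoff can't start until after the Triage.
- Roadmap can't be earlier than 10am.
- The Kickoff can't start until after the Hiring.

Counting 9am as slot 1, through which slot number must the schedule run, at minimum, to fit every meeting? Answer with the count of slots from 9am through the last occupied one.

The precedence chain requires at least 3 distinct slots.
With at most 2 per slot and 7 meetings, at least 4 slots are needed.
4 works (last occupied slot: 12pm): for example Onboarding in 9am, Kickoff in 11am, DesignReview in 12pm, Triage in 9am, Hiring in 10am, Roadmap in 10am, Sync in 11am.

4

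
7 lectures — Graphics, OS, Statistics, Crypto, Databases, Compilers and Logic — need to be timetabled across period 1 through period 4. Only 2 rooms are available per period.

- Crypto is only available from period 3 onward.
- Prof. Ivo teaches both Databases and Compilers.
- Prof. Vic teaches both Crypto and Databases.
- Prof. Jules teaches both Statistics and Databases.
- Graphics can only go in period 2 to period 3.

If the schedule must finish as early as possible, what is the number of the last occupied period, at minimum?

With at most 2 per period and 7 lectures, at least 4 periods are needed.
Crypto can't be placed before period 3, so the schedule must run through at least period 3.
4 works (last occupied period: period 4): for example OS in period 1; Databases in period 2; Logic in period 4; Graphics in period 2; Crypto in period 3; Statistics in period 1; Compilers in period 3.

period 4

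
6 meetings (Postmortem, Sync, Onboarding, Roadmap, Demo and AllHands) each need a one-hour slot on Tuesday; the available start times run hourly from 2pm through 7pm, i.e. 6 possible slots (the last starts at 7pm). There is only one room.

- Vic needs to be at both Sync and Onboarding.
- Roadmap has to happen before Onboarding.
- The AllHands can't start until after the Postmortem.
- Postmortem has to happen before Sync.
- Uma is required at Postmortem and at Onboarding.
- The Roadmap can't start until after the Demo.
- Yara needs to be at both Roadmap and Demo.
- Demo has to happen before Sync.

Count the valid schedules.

Splitting on Postmortem: it can be 2pm (15), 3pm (12), 4pm (6), 5pm (2). Listing each branch's schedules as (Sync, Onboarding, Roadmap, Demo, AllHands):
Postmortem=2pm: (4pm,6pm,5pm,3pm,7pm) (4pm,7pm,5pm,3pm,6pm) (4pm,7pm,6pm,3pm,5pm) (5pm,6pm,4pm,3pm,7pm) (5pm,7pm,4pm,3pm,6pm) (5pm,7pm,6pm,3pm,4pm) (5pm,7pm,6pm,4pm,3pm) (6pm,5pm,4pm,3pm,7pm) (6pm,7pm,4pm,3pm,5pm) (6pm,7pm,5pm,3pm,4pm) (6pm,7pm,5pm,4pm,3pm) (7pm,5pm,4pm,3pm,6pm) (7pm,6pm,4pm,3pm,5pm) (7pm,6pm,5pm,3pm,4pm) (7pm,6pm,5pm,4pm,3pm) — 15.
Postmortem=3pm: (4pm,6pm,5pm,2pm,7pm) (4pm,7pm,5pm,2pm,6pm) (4pm,7pm,6pm,2pm,5pm) (5pm,6pm,4pm,2pm,7pm) (5pm,7pm,4pm,2pm,6pm) (5pm,7pm,6pm,2pm,4pm) (6pm,5pm,4pm,2pm,7pm) (6pm,7pm,4pm,2pm,5pm) (6pm,7pm,5pm,2pm,4pm) (7pm,5pm,4pm,2pm,6pm) (7pm,6pm,4pm,2pm,5pm) (7pm,6pm,5pm,2pm,4pm) — 12.
Postmortem=4pm: (5pm,6pm,3pm,2pm,7pm) (5pm,7pm,3pm,2pm,6pm) (6pm,5pm,3pm,2pm,7pm) (6pm,7pm,3pm,2pm,5pm) (7pm,5pm,3pm,2pm,6pm) (7pm,6pm,3pm,2pm,5pm) — 6.
Postmortem=5pm: (6pm,4pm,3pm,2pm,7pm) (7pm,4pm,3pm,2pm,6pm) — 2.
Summing: 15 + 12 + 6 + 2 = 35.

35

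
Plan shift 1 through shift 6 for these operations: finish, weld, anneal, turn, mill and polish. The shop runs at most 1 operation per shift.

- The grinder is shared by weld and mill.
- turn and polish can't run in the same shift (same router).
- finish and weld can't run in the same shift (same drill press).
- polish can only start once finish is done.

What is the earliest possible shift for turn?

shift 1

turn at shift 1 is achievable: finish in shift 2, weld in shift 4, turn in shift 1, anneal in shift 5, polish in shift 3, mill in shift 6.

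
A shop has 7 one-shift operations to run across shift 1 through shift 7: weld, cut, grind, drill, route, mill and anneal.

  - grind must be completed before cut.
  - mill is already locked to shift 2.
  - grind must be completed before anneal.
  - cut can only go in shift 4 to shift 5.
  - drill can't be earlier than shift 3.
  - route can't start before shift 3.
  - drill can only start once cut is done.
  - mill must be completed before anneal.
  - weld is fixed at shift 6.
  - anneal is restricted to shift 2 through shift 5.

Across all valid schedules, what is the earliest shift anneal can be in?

shift 3

Anneal is available from shift 2; precedence pushes anneal to at least shift 3; anneal's own window allows nothing later than shift 5.
anneal at shift 3 is achievable: grind=shift 1, drill=shift 5, anneal=shift 3, cut=shift 4, route=shift 3, mill=shift 2, weld=shift 6.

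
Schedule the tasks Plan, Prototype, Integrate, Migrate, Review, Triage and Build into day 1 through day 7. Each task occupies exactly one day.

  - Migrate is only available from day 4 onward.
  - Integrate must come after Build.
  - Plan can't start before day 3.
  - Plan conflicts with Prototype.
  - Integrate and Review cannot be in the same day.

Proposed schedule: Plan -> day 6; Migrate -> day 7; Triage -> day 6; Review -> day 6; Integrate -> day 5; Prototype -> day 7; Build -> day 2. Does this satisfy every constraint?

Migrate is only available from day 4 onward — holds.
Integrate must come after Build — holds.
Integrate and Review cannot be in the same day — holds.
Plan can't start before day 3 — holds.
Plan conflicts with Prototype — holds.

Yes, all constraints hold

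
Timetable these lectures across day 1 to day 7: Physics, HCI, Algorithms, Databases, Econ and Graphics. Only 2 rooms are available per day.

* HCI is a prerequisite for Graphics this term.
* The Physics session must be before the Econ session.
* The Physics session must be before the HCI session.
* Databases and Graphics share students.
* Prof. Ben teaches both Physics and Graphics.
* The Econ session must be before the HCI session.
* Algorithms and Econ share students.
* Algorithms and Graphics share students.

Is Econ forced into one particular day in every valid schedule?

No

Econ can be day 2 (e.g. Algorithms=day 1; Databases=day 2; Graphics=day 4; Econ=day 2; Physics=day 1; HCI=day 3) or day 3 (e.g. Databases=day 2; Econ=day 3; Physics=day 1; Algorithms=day 1; HCI=day 4; Graphics=day 5).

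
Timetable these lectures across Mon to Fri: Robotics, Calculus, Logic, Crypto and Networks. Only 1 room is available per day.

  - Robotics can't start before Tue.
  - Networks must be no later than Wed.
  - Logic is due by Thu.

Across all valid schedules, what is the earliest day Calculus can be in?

Mon

Calculus at Mon is achievable: Logic in Thu; Calculus in Mon; Robotics in Wed; Networks in Tue; Crypto in Fri.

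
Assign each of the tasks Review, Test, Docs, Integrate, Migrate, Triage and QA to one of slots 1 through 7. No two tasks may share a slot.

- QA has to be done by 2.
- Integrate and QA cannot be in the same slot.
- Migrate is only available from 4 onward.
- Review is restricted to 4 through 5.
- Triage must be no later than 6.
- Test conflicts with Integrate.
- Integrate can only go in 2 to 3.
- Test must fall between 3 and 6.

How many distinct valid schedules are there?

44

Splitting on Review: it can be 4 (22), 5 (22). Listing each branch's schedules as (Test, Docs, Integrate, Migrate, Triage, QA):
Review=4: (3,5,2,7,6,1) (3,6,2,7,5,1) (3,7,2,5,6,1) (3,7,2,6,5,1) (5,1,3,7,6,2) (5,2,3,7,6,1) (5,3,2,7,6,1) (5,6,2,7,3,1) (5,6,3,7,1,2) (5,6,3,7,2,1) (5,7,2,6,3,1) (5,7,3,6,1,2) (5,7,3,6,2,1) (6,1,3,7,5,2) (6,2,3,7,5,1) (6,3,2,7,5,1) (6,5,2,7,3,1) (6,5,3,7,1,2) (6,5,3,7,2,1) (6,7,2,5,3,1) (6,7,3,5,1,2) (6,7,3,5,2,1) — 22.
Review=5: (3,4,2,7,6,1) (3,6,2,7,4,1) (3,7,2,4,6,1) (3,7,2,6,4,1) (4,1,3,7,6,2) (4,2,3,7,6,1) (4,3,2,7,6,1) (4,6,2,7,3,1) (4,6,3,7,1,2) (4,6,3,7,2,1) (4,7,2,6,3,1) (4,7,3,6,1,2) (4,7,3,6,2,1) (6,1,3,7,4,2) (6,2,3,7,4,1) (6,3,2,7,4,1) (6,4,2,7,3,1) (6,4,3,7,1,2) (6,4,3,7,2,1) (6,7,2,4,3,1) (6,7,3,4,1,2) (6,7,3,4,2,1) — 22.
Summing: 22 + 22 = 44.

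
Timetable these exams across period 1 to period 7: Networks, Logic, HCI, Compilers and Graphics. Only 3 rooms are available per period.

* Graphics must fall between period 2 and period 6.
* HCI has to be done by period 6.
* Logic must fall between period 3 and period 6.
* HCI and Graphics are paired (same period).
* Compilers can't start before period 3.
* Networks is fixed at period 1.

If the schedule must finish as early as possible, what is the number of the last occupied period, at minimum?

3

With at most 3 per period and 5 exams, at least 2 periods are needed.
Logic can't be placed before period 3, so the schedule must run through at least period 3.
3 works (last occupied period: period 3): for example Compilers=period 3; HCI=period 2; Graphics=period 2; Logic=period 3; Networks=period 1.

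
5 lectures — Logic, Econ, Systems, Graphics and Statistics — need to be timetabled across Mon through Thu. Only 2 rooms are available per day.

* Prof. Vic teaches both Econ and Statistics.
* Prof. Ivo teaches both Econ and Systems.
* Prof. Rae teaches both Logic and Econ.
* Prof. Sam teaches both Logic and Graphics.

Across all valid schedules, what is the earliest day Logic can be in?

Mon

Logic at Mon is achievable: Graphics -> Tue, Econ -> Tue, Systems -> Mon, Statistics -> Wed, Logic -> Mon.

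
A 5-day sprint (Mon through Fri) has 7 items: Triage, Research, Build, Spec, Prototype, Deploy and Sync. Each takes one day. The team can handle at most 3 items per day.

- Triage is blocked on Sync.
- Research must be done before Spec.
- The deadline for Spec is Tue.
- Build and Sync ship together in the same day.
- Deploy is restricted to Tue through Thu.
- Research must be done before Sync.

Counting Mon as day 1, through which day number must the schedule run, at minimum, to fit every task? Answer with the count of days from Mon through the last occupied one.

The precedence chain requires at least 3 distinct days.
With at most 3 per day and 7 tasks, at least 3 days are needed.
3 works (last occupied day: Wed): for example Deploy in Wed; Prototype in Mon; Build in Tue; Spec in Tue; Research in Mon; Triage in Wed; Sync in Tue.

3 days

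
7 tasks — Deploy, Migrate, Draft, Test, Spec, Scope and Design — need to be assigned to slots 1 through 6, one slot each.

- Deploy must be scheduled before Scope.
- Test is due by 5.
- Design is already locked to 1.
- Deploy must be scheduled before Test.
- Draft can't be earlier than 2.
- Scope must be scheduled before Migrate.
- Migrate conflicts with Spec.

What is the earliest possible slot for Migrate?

3

Precedence pushes Migrate to at least 3.
Migrate at 3 is achievable: Design -> 1, Draft -> 2, Test -> 2, Migrate -> 3, Deploy -> 1, Scope -> 2, Spec -> 1.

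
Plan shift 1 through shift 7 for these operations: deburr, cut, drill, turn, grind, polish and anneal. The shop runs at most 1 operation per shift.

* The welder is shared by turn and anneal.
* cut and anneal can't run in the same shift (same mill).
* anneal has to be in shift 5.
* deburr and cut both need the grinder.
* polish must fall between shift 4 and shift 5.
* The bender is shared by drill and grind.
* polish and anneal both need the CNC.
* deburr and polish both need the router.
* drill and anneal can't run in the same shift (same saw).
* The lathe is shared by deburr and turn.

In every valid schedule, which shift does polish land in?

polish's window is shift 4–shift 5.
anneal is fixed at shift 5, and polish can't share a shift with anneal.
So polish must be shift 4.

shift 4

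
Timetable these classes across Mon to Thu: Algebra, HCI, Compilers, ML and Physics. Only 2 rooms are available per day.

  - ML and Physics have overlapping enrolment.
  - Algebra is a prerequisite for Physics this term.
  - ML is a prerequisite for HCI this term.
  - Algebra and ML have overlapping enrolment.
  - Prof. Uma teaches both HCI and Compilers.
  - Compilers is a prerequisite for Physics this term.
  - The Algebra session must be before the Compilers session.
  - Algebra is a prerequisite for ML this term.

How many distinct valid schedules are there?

8

Splitting on Algebra: it can be Mon (7), Tue (1). Listing each branch's schedules as (HCI, Compilers, ML, Physics):
Algebra=Mon: (Wed,Tue,Tue,Wed) (Wed,Tue,Tue,Thu) (Thu,Tue,Tue,Wed) (Thu,Tue,Tue,Thu) (Thu,Tue,Wed,Thu) (Thu,Wed,Tue,Thu) (Thu,Wed,Wed,Thu) — 7.
Algebra=Tue: (Thu,Wed,Wed,Thu) — 1.
Summing: 7 + 1 = 8.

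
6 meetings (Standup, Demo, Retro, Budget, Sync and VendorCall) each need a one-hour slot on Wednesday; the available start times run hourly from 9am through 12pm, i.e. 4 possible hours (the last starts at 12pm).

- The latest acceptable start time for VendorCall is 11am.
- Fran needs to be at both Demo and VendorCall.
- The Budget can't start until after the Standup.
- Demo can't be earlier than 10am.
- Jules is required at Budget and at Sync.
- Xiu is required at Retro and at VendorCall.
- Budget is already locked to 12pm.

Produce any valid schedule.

Retro in 10am, Sync in 9am, Demo in 10am, Budget in 12pm, Standup in 9am, VendorCall in 9am

Checking: Standup(9am) before Budget(12pm); Demo(10am) != VendorCall(9am); Retro(10am) != VendorCall(9am); Budget(12pm) != Sync(9am); Demo=10am in [10am,12pm]; Budget=12pm in [12pm,12pm]; VendorCall=9am in [9am,11am].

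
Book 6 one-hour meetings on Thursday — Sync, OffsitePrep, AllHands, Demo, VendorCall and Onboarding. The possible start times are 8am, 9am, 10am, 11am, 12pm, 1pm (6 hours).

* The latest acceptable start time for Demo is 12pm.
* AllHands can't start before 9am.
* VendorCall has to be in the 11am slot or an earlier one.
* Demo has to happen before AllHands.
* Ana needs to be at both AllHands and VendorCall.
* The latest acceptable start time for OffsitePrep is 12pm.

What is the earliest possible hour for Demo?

8am

Demo's own window allows nothing later than 12pm.
Demo at 8am is achievable: Onboarding -> 8am; AllHands -> 9am; Sync -> 8am; OffsitePrep -> 8am; Demo -> 8am; VendorCall -> 8am.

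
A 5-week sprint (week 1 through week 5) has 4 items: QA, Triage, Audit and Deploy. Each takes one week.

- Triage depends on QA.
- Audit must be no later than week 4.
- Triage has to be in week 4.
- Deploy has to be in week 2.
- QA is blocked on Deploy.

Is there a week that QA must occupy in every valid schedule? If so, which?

week 3

Deploy is fixed at week 2 and must come before QA, so QA is at least week 3.
Triage is fixed at week 4 and must come after QA, so QA is at most week 3.
So QA must be week 3.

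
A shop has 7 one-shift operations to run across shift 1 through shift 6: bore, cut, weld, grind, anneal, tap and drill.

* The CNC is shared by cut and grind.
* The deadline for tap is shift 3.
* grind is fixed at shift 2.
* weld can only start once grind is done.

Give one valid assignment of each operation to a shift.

drill=shift 1; bore=shift 1; anneal=shift 1; grind=shift 2; weld=shift 3; tap=shift 1; cut=shift 1

Checking: grind(shift 2) before weld(shift 3); cut(shift 1) != grind(shift 2); tap=shift 1 in [shift 1,shift 3]; grind=shift 2 in [shift 2,shift 2].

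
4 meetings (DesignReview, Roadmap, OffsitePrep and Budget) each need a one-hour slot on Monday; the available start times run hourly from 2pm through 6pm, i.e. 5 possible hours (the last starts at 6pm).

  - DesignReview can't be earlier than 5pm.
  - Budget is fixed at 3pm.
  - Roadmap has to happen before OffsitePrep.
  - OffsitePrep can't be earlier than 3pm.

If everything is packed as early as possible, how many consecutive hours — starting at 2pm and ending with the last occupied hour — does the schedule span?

The precedence chain requires at least 2 distinct hours.
DesignReview can't be placed before 5pm — that is hour 4 counting from 2pm — so the schedule must run through at least 4 hours.
4 works (last occupied hour: 5pm): for example DesignReview in 5pm; Roadmap in 2pm; OffsitePrep in 3pm; Budget in 3pm.

4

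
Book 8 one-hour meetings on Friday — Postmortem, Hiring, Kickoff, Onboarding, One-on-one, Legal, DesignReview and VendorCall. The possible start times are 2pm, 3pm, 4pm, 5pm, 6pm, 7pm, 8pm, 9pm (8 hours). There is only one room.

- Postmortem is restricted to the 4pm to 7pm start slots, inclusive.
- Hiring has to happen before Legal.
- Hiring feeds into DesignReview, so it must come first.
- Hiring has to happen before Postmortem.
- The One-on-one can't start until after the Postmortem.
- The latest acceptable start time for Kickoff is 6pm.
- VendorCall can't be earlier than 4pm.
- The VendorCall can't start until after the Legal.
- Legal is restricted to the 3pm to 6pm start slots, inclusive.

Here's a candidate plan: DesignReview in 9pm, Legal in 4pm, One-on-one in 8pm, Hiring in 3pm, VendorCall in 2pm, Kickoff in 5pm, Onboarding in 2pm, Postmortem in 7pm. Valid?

Invalid. VendorCall can't be earlier than 4pm.

Hiring feeds into DesignReview, so it must come first — holds.
The One-on-one can't start until after the Postmortem — holds.
There is only one room — violated.
Legal is restricted to the 3pm to 6pm start slots, inclusive — holds.
The VendorCall can't start until after the Legal — violated.
Postmortem is restricted to the 4pm to 7pm start slots, inclusive — holds.
Hiring has to happen before Legal — holds.
The latest acceptable start time for Kickoff is 6pm — holds.
VendorCall can't be earlier than 4pm — violated.
Hiring has to happen before Postmortem — holds.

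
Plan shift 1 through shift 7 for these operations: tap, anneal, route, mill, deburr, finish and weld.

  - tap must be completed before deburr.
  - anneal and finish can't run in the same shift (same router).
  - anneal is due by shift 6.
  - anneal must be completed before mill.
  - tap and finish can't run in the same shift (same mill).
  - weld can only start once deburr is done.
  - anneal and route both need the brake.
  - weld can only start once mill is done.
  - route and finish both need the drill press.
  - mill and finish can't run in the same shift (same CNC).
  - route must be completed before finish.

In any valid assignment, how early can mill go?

shift 2

Precedence pushes mill to at least shift 2; downstream work caps mill at shift 6.
mill at shift 2 is achievable: deburr -> shift 2, mill -> shift 2, route -> shift 2, finish -> shift 3, weld -> shift 3, anneal -> shift 1, tap -> shift 1.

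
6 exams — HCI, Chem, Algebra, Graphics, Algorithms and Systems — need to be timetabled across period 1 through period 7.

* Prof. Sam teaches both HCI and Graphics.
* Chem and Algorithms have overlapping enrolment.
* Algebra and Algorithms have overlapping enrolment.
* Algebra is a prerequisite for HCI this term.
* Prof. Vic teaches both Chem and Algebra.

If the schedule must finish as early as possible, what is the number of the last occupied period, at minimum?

3

The precedence chain requires at least 2 distinct periods.
Could 2 periods be enough, i.e. nothing placed later than period 2? No: HCI must come after Algebra (at period 1 or later) → {period 2}; Algebra must come before HCI (at period 2 or earlier) → {period 1}; Algorithms can't share with Algebra (period 1) → {period 2}; Chem can't share with Algorithms (period 2) → {period 1}; Algebra can't share with Chem (period 1) → nothing is left.
So 2 periods is not enough.
3 works (last occupied period: period 3): for example HCI=period 2, Algebra=period 1, Systems=period 1, Chem=period 2, Algorithms=period 3, Graphics=period 1.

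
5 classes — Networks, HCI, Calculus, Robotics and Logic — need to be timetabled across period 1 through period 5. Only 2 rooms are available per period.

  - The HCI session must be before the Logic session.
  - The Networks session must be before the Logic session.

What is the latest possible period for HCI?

Downstream work caps HCI at period 4.
HCI at period 4 is achievable: HCI -> period 4; Robotics -> period 2; Logic -> period 5; Networks -> period 1; Calculus -> period 1.

period 4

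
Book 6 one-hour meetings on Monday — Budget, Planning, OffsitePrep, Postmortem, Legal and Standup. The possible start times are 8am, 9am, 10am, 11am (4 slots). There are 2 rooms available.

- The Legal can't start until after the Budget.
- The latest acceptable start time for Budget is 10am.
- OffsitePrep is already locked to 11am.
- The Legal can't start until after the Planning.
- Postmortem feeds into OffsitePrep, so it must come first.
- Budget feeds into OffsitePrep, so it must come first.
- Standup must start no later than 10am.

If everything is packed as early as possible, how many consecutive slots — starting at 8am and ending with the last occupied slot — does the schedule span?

4 slots

The precedence chain requires at least 2 distinct slots.
With at most 2 per slot and 6 meetings, at least 3 slots are needed.
OffsitePrep can't be placed before 11am — that is slot 4 counting from 8am — so the schedule must run through at least 4 slots.
4 works (last occupied slot: 11am): for example Standup in 8am, Budget in 8am, Legal in 10am, Postmortem in 9am, Planning in 9am, OffsitePrep in 11am.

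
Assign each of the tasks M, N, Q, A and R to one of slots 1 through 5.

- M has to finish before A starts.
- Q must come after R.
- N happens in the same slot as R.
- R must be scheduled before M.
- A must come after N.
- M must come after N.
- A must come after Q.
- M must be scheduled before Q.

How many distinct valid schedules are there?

Splitting on M: it can be 2 (3), 3 (2). Listing each branch's schedules as (N, Q, A, R):
M=2: (1,3,4,1) (1,3,5,1) (1,4,5,1) — 3.
M=3: (1,4,5,1) (2,4,5,2) — 2.
Summing: 3 + 2 = 5.

5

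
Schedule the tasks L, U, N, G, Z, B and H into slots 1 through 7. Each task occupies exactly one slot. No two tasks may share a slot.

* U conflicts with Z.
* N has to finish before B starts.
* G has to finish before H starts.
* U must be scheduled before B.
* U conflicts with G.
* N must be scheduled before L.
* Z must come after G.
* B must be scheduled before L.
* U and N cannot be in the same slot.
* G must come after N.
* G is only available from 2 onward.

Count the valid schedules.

Splitting on L: it can be 4 (4), 5 (10), 6 (18), 7 (28). Listing each branch's schedules as (U, N, G, Z, B, H):
L=4: (1,2,5,6,3,7) (1,2,5,7,3,6) (2,1,5,6,3,7) (2,1,5,7,3,6) — 4.
L=5: (1,2,3,6,4,7) (1,2,3,7,4,6) (1,2,4,6,3,7) (1,2,4,7,3,6) (2,1,3,6,4,7) (2,1,3,7,4,6) (2,1,4,6,3,7) (2,1,4,7,3,6) (3,1,2,6,4,7) (3,1,2,7,4,6) — 10.
L=6: (1,2,3,4,5,7) (1,2,3,5,4,7) (1,2,3,7,4,5) (1,2,3,7,5,4) (1,2,4,5,3,7) (1,2,4,7,3,5) (2,1,3,4,5,7) (2,1,3,5,4,7) (2,1,3,7,4,5) (2,1,3,7,5,4) (2,1,4,5,3,7) (2,1,4,7,3,5) (3,1,2,4,5,7) (3,1,2,5,4,7) (3,1,2,7,4,5) (3,1,2,7,5,4) (4,1,2,3,5,7) (4,1,2,7,5,3) — 18.
L=7: (1,2,3,4,5,6) (1,2,3,4,6,5) (1,2,3,5,4,6) (1,2,3,5,6,4) (1,2,3,6,4,5) (1,2,3,6,5,4) (1,2,4,5,3,6) (1,2,4,6,3,5) (2,1,3,4,5,6) (2,1,3,4,6,5) (2,1,3,5,4,6) (2,1,3,5,6,4) (2,1,3,6,4,5) (2,1,3,6,5,4) (2,1,4,5,3,6) (2,1,4,6,3,5) (3,1,2,4,5,6) (3,1,2,4,6,5) (3,1,2,5,4,6) (3,1,2,5,6,4) (3,1,2,6,4,5) (3,1,2,6,5,4) (4,1,2,3,5,6) (4,1,2,3,6,5) (4,1,2,5,6,3) (4,1,2,6,5,3) (5,1,2,3,6,4) (5,1,2,4,6,3) — 28.
Summing: 4 + 10 + 18 + 28 = 60.

60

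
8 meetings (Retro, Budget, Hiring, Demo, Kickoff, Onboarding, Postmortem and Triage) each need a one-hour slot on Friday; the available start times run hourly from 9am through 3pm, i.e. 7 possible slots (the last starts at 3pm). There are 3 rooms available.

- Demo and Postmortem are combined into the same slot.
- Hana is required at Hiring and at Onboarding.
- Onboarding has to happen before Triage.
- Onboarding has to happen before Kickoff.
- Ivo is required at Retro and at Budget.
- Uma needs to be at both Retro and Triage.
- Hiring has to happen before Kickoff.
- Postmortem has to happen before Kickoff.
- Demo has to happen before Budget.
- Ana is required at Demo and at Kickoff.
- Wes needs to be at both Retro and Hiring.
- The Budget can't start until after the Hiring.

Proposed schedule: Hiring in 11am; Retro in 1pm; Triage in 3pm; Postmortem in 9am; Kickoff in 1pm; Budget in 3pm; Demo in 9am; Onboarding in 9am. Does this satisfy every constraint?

Valid

Onboarding has to happen before Triage — holds.
Onboarding has to happen before Kickoff — holds.
Hiring has to happen before Kickoff — holds.
Ivo is required at Retro and at Budget — holds.
Hana is required at Hiring and at Onboarding — holds.
Uma needs to be at both Retro and Triage — holds.
Demo has to happen before Budget — holds.
Ana is required at Demo and at Kickoff — holds.
Demo and Postmortem are combined into the same slot — holds.
Postmortem has to happen before Kickoff — holds.
There are 3 rooms available — holds.
Wes needs to be at both Retro and Hiring — holds.
The Budget can't start until after the Hiring — holds.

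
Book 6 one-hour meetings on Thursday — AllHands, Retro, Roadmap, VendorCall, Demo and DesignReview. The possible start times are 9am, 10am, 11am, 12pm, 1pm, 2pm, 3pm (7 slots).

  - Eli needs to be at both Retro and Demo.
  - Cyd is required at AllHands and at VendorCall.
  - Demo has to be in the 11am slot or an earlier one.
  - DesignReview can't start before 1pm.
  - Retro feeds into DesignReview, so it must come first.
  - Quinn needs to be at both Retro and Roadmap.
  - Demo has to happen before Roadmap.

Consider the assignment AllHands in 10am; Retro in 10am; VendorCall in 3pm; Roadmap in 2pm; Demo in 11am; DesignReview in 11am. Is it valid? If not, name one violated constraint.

Eli needs to be at both Retro and Demo — holds.
Quinn needs to be at both Retro and Roadmap — holds.
Retro feeds into DesignReview, so it must come first — holds.
DesignReview can't start before 1pm — violated.
Demo has to happen before Roadmap — holds.
Cyd is required at AllHands and at VendorCall — holds.
Demo has to be in the 11am slot or an earlier one — holds.

No — it violates: DesignReview can't start before 1pm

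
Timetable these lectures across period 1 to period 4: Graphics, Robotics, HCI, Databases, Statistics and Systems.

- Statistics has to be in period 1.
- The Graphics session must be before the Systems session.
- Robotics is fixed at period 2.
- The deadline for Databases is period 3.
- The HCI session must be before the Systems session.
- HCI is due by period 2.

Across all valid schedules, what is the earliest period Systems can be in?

period 2

Precedence pushes Systems to at least period 2.
Systems at period 2 is achievable: Databases=period 1, Statistics=period 1, HCI=period 1, Systems=period 2, Graphics=period 1, Robotics=period 2.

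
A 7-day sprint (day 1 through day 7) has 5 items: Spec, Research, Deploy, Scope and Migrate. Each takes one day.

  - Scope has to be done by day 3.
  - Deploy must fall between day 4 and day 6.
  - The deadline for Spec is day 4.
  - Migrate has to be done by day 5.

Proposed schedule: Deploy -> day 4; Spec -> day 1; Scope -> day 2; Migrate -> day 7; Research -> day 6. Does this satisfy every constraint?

Deploy must fall between day 4 and day 6 — holds.
The deadline for Spec is day 4 — holds.
Scope has to be done by day 3 — holds.
Migrate has to be done by day 5 — violated.

Invalid. Migrate has to be done by day 5.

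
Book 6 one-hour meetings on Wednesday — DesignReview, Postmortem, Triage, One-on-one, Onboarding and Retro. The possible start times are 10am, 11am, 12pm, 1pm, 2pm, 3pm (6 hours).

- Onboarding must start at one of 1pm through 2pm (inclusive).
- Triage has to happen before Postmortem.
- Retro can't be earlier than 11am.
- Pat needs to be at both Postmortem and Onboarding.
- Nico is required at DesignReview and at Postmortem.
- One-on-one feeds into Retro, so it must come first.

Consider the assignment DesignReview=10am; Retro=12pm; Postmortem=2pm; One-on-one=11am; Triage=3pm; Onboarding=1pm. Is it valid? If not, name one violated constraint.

One-on-one feeds into Retro, so it must come first — holds.
Triage has to happen before Postmortem — violated.
Onboarding must start at one of 1pm through 2pm (inclusive) — holds.
Pat needs to be at both Postmortem and Onboarding — holds.
Retro can't be earlier than 11am — holds.
Nico is required at DesignReview and at Postmortem — holds.

No. Triage has to happen before Postmortem is not satisfied.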